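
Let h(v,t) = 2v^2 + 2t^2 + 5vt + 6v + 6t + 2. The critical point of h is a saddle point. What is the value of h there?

-2

∂h/∂v = 4v + 5t + 6 = 0 and ∂h/∂t = 5v + 4t + 6 = 0, so (v, t) = (-2/3, -2/3).
The Hessian has h_{vv} = 4, h_{tt} = 4, h_{vt} = 5, giving D = -9 < 0, so the point is a saddle point.
h(-2/3, -2/3) = -2.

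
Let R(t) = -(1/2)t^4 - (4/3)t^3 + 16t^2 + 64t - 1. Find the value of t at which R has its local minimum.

-2

R'(t) = -2t^3 - 4t^2 + 32t + 64. Setting R'(t) = 0 gives t ∈ {-4, -2, 4}.
Second-derivative test with R''(t) = -6t^2 - 8t + 32: R''(-4) = -32 < 0 ⇒ local maximum; R''(-2) = 24 > 0 ⇒ local minimum; R''(4) = -96 < 0 ⇒ local maximum.
The local minimum is R(-2) = -187/3.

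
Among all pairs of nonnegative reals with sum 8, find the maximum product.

With x + y = 8, the product is P(x) = x(8 − x).
P'(x) = 8 − 2x = 0 gives x = 4; P'' = −2 < 0, so this is the maximum.
P = 4·4 = 16.

16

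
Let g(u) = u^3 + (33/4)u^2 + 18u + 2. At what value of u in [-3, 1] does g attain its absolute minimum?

Differentiating, g'(u) = 3u^2 + (33/2)u + 18; whose only zero in [-3, 1] is u = -3/2.
Evaluating at the critical points and endpoints: g(-3) = -19/4, g(-3/2) = -157/16, g(1) = 117/4.
So the minimum is g(-3/2) = -157/16.

-3/2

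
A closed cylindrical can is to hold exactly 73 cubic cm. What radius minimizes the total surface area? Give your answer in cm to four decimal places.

With radius r and height h, πr²h = 73 so h = 73/(πr²), and S(r) = 2πr² + 2πrh = 2πr² + 2·73/r.
S'(r) = 4πr − 2·73/r² = 0 ⇒ r³ = 73/(2π), so r ≈ 2.2649 and h = 2r ≈ 4.5298.
S''(r) = 4π + 4·73/r³ > 0, so this is the minimum; S ≈ 96.6933.

2.2649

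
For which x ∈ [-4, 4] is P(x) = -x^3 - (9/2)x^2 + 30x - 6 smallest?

P'(x) = -3x^2 - 9x + 30, whose only zero in [-4, 4] is x = 2.
Candidates: P(-4) = -134,  P(2) = 28,  P(4) = -22.
The minimum over the interval is -134, attained at x = -4.

-4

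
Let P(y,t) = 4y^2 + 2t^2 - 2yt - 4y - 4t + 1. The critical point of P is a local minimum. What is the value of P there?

-25/7

∂P/∂y = 8y - 2t - 4 = 0 and ∂P/∂t = -2y + 4t - 4 = 0, so (y, t) = (6/7, 10/7).
The Hessian has P_{yy} = 8, P_{tt} = 4, P_{yt} = -2, giving D = 28 > 0 with P_{yy} > 0, so the point is a local minimum.
P(6/7, 10/7) = -25/7.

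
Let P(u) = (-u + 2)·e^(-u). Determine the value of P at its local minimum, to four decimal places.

-0.0498

Differentiating with the product rule gives P'(u) = (u - 3)·e^(-u). Since e^(-u) > 0, the only critical point is u = 3.
P''(3) has the same sign as 1 > 0, so this is a local minimum.
P(3) = (-1)·e^(-3) ≈ -0.0498.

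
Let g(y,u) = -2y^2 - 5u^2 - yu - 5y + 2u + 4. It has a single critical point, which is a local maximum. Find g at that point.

∂g/∂y = -4y - u - 5 = 0 and ∂g/∂u = -y - 10u + 2 = 0, so (y, u) = (-4/3, 1/3).
The Hessian has g_{yy} = -4, g_{uu} = -10, g_{yu} = -1, giving D = 39 > 0 with g_{yy} < 0, so the point is a local maximum.
g(-4/3, 1/3) = 23/3.

23/3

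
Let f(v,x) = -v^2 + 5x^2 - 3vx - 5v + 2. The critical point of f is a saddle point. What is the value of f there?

183/29

∂f/∂v = -2v - 3x - 5 = 0 and ∂f/∂x = -3v + 10x = 0, so (v, x) = (-50/29, -15/29).
The Hessian has f_{vv} = -2, f_{xx} = 10, f_{vx} = -3, giving D = -29 < 0, so the point is a saddle point.
f(-50/29, -15/29) = 183/29.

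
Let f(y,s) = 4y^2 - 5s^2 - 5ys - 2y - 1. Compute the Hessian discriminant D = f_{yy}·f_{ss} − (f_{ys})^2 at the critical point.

∂f/∂y = 8y - 5s - 2 = 0 and ∂f/∂s = -5y - 10s = 0, so (y, s) = (4/21, -2/21).
The Hessian has f_{yy} = 8, f_{ss} = -10, f_{ys} = -5, giving D = -105 < 0, so the point is a saddle point.
D = (8)·(-10) − (-5)^2 = -105.

-105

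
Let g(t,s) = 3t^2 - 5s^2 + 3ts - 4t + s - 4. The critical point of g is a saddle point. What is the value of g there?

-341/69

∂g/∂t = 6t + 3s - 4 = 0 and ∂g/∂s = 3t - 10s + 1 = 0, so (t, s) = (37/69, 6/23).
The Hessian has g_{tt} = 6, g_{ss} = -10, g_{ts} = 3, giving D = -69 < 0, so the point is a saddle point.
g(37/69, 6/23) = -341/69.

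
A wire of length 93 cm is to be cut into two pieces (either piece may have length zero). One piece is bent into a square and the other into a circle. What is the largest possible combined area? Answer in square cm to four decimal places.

Let x be the length used for the square. Square side x/4; circle radius (93−x)/(2π).
A(x) = (x/4)² + π·((93−x)/(2π))² = x²/16 + (93−x)²/(4π) for 0 ≤ x ≤ 93. A'(x) = x/8 − (93−x)/(2π) = 0 gives x = 4·93/(π+4) ≈ 52.0892.
A'' > 0, so the interior critical point is a minimum; the maximum is at an endpoint. A(0) = 688.2656 and A(93) = 540.5625, so the largest area is 688.2656.

688.2656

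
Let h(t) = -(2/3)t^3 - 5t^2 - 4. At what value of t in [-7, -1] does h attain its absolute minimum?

-5

Differentiating, h'(t) = -2t^2 - 10t; whose only zero in [-7, -1] is t = -5.
Candidates: h(-7) = -61/3,  h(-5) = -137/3,  h(-1) = -25/3.
The minimum over the interval is -137/3, attained at t = -5.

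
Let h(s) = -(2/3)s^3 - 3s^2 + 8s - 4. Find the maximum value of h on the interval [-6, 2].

1/3

h'(s) = -2s^2 - 6s + 8, which vanishes at s = -4 and s = 1.
Candidates: h(-6) = -16,  h(-4) = -124/3,  h(1) = 1/3,  h(2) = -16/3.
Hence the absolute maximum is 1/3 at s = 1.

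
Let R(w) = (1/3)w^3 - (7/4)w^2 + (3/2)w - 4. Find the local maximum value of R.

R'(w) = w^2 - (7/2)w + 3/2 = 0 at w = 1/2, 3.
Since R''(w) = 2w - 7/2, we get R''(1/2) = -5/2 < 0 ⇒ local maximum; R''(3) = 5/2 > 0 ⇒ local minimum.
The local maximum is R(1/2) = -175/48.

-175/48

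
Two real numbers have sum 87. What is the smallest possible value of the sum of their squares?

7569/2

With a + b = 87, a^2 + b^2 = a^2 + (87 − a)^2.
The derivative 2a − 2(87 − a) = 4a − 174 vanishes at a = 87/2; second derivative 4 > 0, a minimum.
The minimum is 2·(87/2)^2 = 7569/2.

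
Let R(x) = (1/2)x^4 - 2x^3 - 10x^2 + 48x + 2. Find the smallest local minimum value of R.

-275/2

Critical points: R'(x) = 2x^3 - 6x^2 - 20x + 48 vanishes at x = -3, 2, 4.
Second-derivative test with R''(x) = 6x^2 - 12x - 20: R''(-3) = 70 > 0 ⇒ local minimum; R''(2) = -20 < 0 ⇒ local maximum; R''(4) = 28 > 0 ⇒ local minimum.
Thus R has its smallest local minimum at x = -3, with value -275/2.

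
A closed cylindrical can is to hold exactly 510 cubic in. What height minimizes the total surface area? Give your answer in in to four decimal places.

8.6595

With radius r and height h, πr²h = 510 so h = 510/(πr²), and S(r) = 2πr² + 2πrh = 2πr² + 2·510/r.
S'(r) = 4πr − 2·510/r² = 0 ⇒ r³ = 510/(2π), so r ≈ 4.3298 and h = 2r ≈ 8.6595.
S''(r) = 4π + 4·510/r³ > 0, so this is the minimum; S ≈ 353.3686.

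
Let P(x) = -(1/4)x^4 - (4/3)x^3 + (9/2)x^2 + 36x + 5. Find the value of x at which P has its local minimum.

-3

P'(x) = -x^3 - 4x^2 + 9x + 36. Setting P'(x) = 0 gives x ∈ {-4, -3, 3}.
Since P''(x) = -3x^2 - 8x + 9, we get P''(-4) = -7 < 0 ⇒ local maximum; P''(-3) = 6 > 0 ⇒ local minimum; P''(3) = -42 < 0 ⇒ local maximum.
The local minimum is P(-3) = -187/4.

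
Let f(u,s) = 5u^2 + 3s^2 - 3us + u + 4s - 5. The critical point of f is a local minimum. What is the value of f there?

∂f/∂u = 10u - 3s + 1 = 0 and ∂f/∂s = -3u + 6s + 4 = 0, so (u, s) = (-6/17, -43/51).
The Hessian has f_{uu} = 10, f_{ss} = 6, f_{us} = -3, giving D = 51 > 0 with f_{uu} > 0, so the point is a local minimum.
f(-6/17, -43/51) = -350/51.

-350/51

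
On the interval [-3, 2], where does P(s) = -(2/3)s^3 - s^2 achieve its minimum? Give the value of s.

Differentiating, P'(s) = -2s^2 - 2s; which vanishes at s = -1 and s = 0.
Candidates: P(-3) = 9; P(-1) = -1/3; P(0) = 0; P(2) = -28/3.
Hence the absolute minimum is -28/3 at s = 2.

2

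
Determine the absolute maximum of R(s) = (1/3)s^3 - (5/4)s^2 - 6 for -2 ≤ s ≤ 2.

-6

Differentiating, R'(s) = s^2 - (5/2)s; whose only zero in [-2, 2] is s = 0.
Candidates: R(-2) = -41/3,  R(0) = -6,  R(2) = -25/3.
The maximum over the interval is -6, attained at s = 0.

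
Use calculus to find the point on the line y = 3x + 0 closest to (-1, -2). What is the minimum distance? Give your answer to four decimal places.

Minimize D(x)^2 = (x + 1)^2 + (3x + 2)^2.
d/dx[D^2] = 2(x + 1) + 2·3·(3x + 2) = 0 ⇒ x = -7/10.
Then y = -21/10 and the distance is √(1/10) ≈ 0.3162.

0.3162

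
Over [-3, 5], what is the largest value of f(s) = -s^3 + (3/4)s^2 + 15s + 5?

505/16

f'(s) = -3s^2 + (3/2)s + 15, which vanishes at s = -2 and s = 5/2.
Candidates: f(-3) = -25/4, f(-2) = -14, f(5/2) = 505/16, f(5) = -105/4.
So the maximum is f(5/2) = 505/16.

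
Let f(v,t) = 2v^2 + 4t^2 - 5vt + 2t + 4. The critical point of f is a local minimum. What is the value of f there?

20/7

∂f/∂v = 4v - 5t = 0 and ∂f/∂t = -5v + 8t + 2 = 0, so (v, t) = (-10/7, -8/7).
The Hessian has f_{vv} = 4, f_{tt} = 8, f_{vt} = -5, giving D = 7 > 0 with f_{vv} > 0, so the point is a local minimum.
f(-10/7, -8/7) = 20/7.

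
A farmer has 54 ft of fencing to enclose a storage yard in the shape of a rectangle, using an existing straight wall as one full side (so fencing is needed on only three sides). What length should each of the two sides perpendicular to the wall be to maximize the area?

27/2

Let the sides perpendicular to the wall have length x and the parallel side y, so 2x + y = 54 and the area is A = xy = x(54 − 2x).
A'(x) = 54 − 4x = 0 gives x = 27/2, and A''(x) = −4 < 0 confirms a maximum.
Then y = 54 − 2·27/2 = 27 and A = 729/2.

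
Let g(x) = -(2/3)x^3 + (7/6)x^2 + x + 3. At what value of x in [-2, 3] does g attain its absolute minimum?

3

g'(x) = -2x^2 + (7/3)x + 1, which vanishes at x = -1/3 and x = 3/2.
Compare values at every candidate in [-2, 3]: g(-2) = 11; g(-1/3) = 457/162; g(3/2) = 39/8; g(3) = -3/2.
So the minimum is g(3) = -3/2.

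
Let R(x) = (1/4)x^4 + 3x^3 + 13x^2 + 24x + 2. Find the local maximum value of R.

-55/4

R'(x) = x^3 + 9x^2 + 26x + 24 = 0 at x = -4, -3, -2.
R''(x) = 3x^2 + 18x + 26. R''(-4) = 2 > 0 ⇒ local minimum; R''(-3) = -1 < 0 ⇒ local maximum; R''(-2) = 2 > 0 ⇒ local minimum.
The local maximum is R(-3) = -55/4.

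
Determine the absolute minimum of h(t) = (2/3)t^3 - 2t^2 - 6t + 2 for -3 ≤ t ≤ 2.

-16

h'(t) = 2t^2 - 4t - 6, whose only zero in [-3, 2] is t = -1.
Compare values at every candidate in [-3, 2]: h(-3) = -16, h(-1) = 16/3, h(2) = -38/3.
The minimum over the interval is -16, attained at t = -3.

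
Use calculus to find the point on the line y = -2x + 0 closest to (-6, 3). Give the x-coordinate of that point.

Minimize D(x)^2 = (x + 6)^2 + (-2x - 3)^2.
d/dx[D^2] = 2(x + 6) + 2·(-2)·(-2x - 3) = 0 ⇒ x = -12/5.
Then y = 24/5 and the distance is √(81/5) ≈ 4.0249.

-12/5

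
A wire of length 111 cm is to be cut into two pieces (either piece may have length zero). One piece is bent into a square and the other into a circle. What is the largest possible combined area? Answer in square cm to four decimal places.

Let x be the length used for the square. Square side x/4; circle radius (111−x)/(2π).
A(x) = (x/4)² + π·((111−x)/(2π))² = x²/16 + (111−x)²/(4π) for 0 ≤ x ≤ 111. A'(x) = x/8 − (111−x)/(2π) = 0 gives x = 4·111/(π+4) ≈ 62.1710.
A'' > 0, so the interior critical point is a minimum; the maximum is at an endpoint. A(0) = 980.4740 and A(111) = 770.0625, so the largest area is 980.4740.

980.4740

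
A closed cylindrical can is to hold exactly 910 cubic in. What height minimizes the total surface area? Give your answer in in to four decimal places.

10.5031

With radius r and height h, πr²h = 910 so h = 910/(πr²), and S(r) = 2πr² + 2πrh = 2πr² + 2·910/r.
S'(r) = 4πr − 2·910/r² = 0 ⇒ r³ = 910/(2π), so r ≈ 5.2515 and h = 2r ≈ 10.5031.
S''(r) = 4π + 4·910/r³ > 0, so this is the minimum; S ≈ 519.8469.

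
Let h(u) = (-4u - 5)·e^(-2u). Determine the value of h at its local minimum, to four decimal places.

-8.9634

Differentiating with the product rule gives h'(u) = (8u + 6)·e^(-2u). Since e^(-2u) > 0, the only critical point is u = -3/4.
h''(-3/4) has the same sign as 8 > 0, so this is a local minimum.
h(-3/4) = (-2)·e^(3/2) ≈ -8.9634.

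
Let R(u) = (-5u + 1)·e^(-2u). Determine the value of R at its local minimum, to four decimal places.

-0.6165

R'(u) = (-5)·e^(-2u) + (-5u + 1)·(-2)·e^(-2u) = (10u - 7)·e^(-2u). Since e^(-2u) > 0, the only critical point is u = 7/10.
R''(7/10) has the same sign as 10 > 0, so this is a local minimum.
R(7/10) = (-5/2)·e^(-7/5) ≈ -0.6165.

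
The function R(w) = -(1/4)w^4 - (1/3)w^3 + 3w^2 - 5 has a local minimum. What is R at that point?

Critical points: R'(w) = -w^3 - w^2 + 6w vanishes at w = -3, 0, 2.
Second-derivative test with R''(w) = -3w^2 - 2w + 6: R''(-3) = -15 < 0 ⇒ local maximum; R''(0) = 6 > 0 ⇒ local minimum; R''(2) = -10 < 0 ⇒ local maximum.
Thus R has its local minimum at w = 0, with value -5.

-5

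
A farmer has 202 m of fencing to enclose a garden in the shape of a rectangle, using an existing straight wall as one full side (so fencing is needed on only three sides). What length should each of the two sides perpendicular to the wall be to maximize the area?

Let the sides perpendicular to the wall have length x and the parallel side y, so 2x + y = 202 and the area is A = xy = x(202 − 2x).
A'(x) = 202 − 4x = 0 gives x = 101/2, and A''(x) = −4 < 0 confirms a maximum.
Then y = 202 − 2·101/2 = 101 and A = 10201/2.

101/2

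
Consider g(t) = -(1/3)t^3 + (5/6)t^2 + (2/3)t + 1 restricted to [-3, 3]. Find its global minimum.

g'(t) = -t^2 + (5/3)t + 2/3, which vanishes at t = -1/3 and t = 2.
Compare values at every candidate in [-3, 3]: g(-3) = 31/2, g(-1/3) = 143/162, g(2) = 3, g(3) = 3/2.
The minimum over the interval is 143/162, attained at t = -1/3.

143/162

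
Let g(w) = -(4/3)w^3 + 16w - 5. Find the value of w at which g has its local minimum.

Critical points: g'(w) = -4w^2 + 16 vanishes at w = -2, 2.
g''(w) = -8w. g''(-2) = 16 > 0 ⇒ local minimum; g''(2) = -16 < 0 ⇒ local maximum.
Thus g has its local minimum at w = -2, with value -79/3.

-2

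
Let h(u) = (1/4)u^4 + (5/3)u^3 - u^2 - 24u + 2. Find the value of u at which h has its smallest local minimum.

h'(u) = u^3 + 5u^2 - 2u - 24. Setting h'(u) = 0 gives u ∈ {-4, -3, 2}.
Since h''(u) = 3u^2 + 10u - 2, we get h''(-4) = 6 > 0 ⇒ local minimum; h''(-3) = -5 < 0 ⇒ local maximum; h''(2) = 30 > 0 ⇒ local minimum.
The smallest local minimum is h(2) = -98/3.

2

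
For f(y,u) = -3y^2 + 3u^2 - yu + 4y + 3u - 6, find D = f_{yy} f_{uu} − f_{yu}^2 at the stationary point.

-37

∂f/∂y = -6y - u + 4 = 0 and ∂f/∂u = -y + 6u + 3 = 0, so (y, u) = (27/37, -14/37).
The Hessian has f_{yy} = -6, f_{uu} = 6, f_{yu} = -1, giving D = -37 < 0, so the point is a saddle point.
D = (-6)·(6) − (-1)^2 = -37.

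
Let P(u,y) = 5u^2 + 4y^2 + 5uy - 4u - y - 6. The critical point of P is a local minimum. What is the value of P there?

∂P/∂u = 10u + 5y - 4 = 0 and ∂P/∂y = 5u + 8y - 1 = 0, so (u, y) = (27/55, -2/11).
The Hessian has P_{uu} = 10, P_{yy} = 8, P_{uy} = 5, giving D = 55 > 0 with P_{uu} > 0, so the point is a local minimum.
P(27/55, -2/11) = -379/55.

-379/55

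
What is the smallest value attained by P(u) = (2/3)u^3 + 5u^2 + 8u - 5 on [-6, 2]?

The derivative is 2u^2 + 10u + 8, which vanishes at u = -4 and u = -1.
Compare values at every candidate in [-6, 2]: P(-6) = -17,  P(-4) = 1/3,  P(-1) = -26/3,  P(2) = 109/3.
Hence the absolute minimum is -17 at u = -6.

-17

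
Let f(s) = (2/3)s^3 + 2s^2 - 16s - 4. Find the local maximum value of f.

Critical points: f'(s) = 2s^2 + 4s - 16 vanishes at s = -4, 2.
Second-derivative test with f''(s) = 4s + 4: f''(-4) = -12 < 0 ⇒ local maximum; f''(2) = 12 > 0 ⇒ local minimum.
So the local maximum value is f(-4) = 148/3.

148/3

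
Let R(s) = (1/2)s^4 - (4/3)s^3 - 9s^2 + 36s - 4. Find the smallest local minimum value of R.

Critical points: R'(s) = 2s^3 - 4s^2 - 18s + 36 vanishes at s = -3, 2, 3.
Second-derivative test with R''(s) = 6s^2 - 8s - 18: R''(-3) = 60 > 0 ⇒ local minimum; R''(2) = -10 < 0 ⇒ local maximum; R''(3) = 12 > 0 ⇒ local minimum.
The smallest local minimum is R(-3) = -233/2.

-233/2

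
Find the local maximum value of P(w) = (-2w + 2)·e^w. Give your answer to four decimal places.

P'(w) = (-2)·e^w + (-2w + 2)·1·e^w = (-2w)·e^w. Since e^w > 0, the only critical point is w = 0.
P''(0) has the same sign as -2 < 0, so this is a local maximum.
P(0) = (2)·e^(0) ≈ 2.0000.

2.0000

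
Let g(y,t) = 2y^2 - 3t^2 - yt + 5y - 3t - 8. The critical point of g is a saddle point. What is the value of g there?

-272/25

∂g/∂y = 4y - t + 5 = 0 and ∂g/∂t = -y - 6t - 3 = 0, so (y, t) = (-33/25, -7/25).
The Hessian has g_{yy} = 4, g_{tt} = -6, g_{yt} = -1, giving D = -25 < 0, so the point is a saddle point.
g(-33/25, -7/25) = -272/25.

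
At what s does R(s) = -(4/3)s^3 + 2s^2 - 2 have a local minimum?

0

R'(s) = -4s^2 + 4s = 0 at s = 0, 1.
Since R''(s) = -8s + 4, we get R''(0) = 4 > 0 ⇒ local minimum; R''(1) = -4 < 0 ⇒ local maximum.
So the local minimum value is R(0) = -2.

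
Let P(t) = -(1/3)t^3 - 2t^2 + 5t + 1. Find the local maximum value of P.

11/3

Critical points: P'(t) = -t^2 - 4t + 5 vanishes at t = -5, 1.
Since P''(t) = -2t - 4, we get P''(-5) = 6 > 0 ⇒ local minimum; P''(1) = -6 < 0 ⇒ local maximum.
Thus P has its local maximum at t = 1, with value 11/3.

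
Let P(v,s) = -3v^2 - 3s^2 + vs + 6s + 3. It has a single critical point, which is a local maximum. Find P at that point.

213/35

∂P/∂v = -6v + s = 0 and ∂P/∂s = v - 6s + 6 = 0, so (v, s) = (6/35, 36/35).
The Hessian has P_{vv} = -6, P_{ss} = -6, P_{vs} = 1, giving D = 35 > 0 with P_{vv} < 0, so the point is a local maximum.
P(6/35, 36/35) = 213/35.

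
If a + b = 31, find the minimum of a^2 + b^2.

961/2

With a + b = 31, a^2 + b^2 = a^2 + (31 − a)^2.
The derivative 2a − 2(31 − a) = 4a − 62 vanishes at a = 31/2; second derivative 4 > 0, a minimum.
The minimum is 2·(31/2)^2 = 961/2.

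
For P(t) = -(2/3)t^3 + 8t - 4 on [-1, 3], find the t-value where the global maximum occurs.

Differentiating, P'(t) = -2t^2 + 8; whose only zero in [-1, 3] is t = 2.
Candidates: P(-1) = -34/3,  P(2) = 20/3,  P(3) = 2.
Hence the absolute maximum is 20/3 at t = 2.

2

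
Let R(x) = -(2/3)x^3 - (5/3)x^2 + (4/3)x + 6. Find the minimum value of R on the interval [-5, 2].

-10/3

Differentiating, R'(x) = -2x^2 - (10/3)x + 4/3; which vanishes at x = -2 and x = 1/3.
Candidates: R(-5) = 41, R(-2) = 2, R(1/3) = 505/81, R(2) = -10/3.
So the minimum is R(2) = -10/3.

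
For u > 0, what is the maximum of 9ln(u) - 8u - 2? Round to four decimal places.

P'(u) = 9/u − 8 = 0 gives u = 9/8.
P''(u) = -9/u², which is negative for u > 0, so this is a local maximum.
P(9/8) = 9·ln(9/8) - 9 - 2 ≈ -9.9400.

-9.9400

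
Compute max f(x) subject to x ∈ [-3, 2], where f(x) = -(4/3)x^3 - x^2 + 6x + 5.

f'(x) = -4x^2 - 2x + 6, which vanishes at x = -3/2 and x = 1.
Compare values at every candidate in [-3, 2]: f(-3) = 14, f(-3/2) = -7/4, f(1) = 26/3, f(2) = 7/3.
So the maximum is f(-3) = 14.

14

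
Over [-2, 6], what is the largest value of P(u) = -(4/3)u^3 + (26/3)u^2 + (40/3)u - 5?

335/3

The derivative is -4u^2 + (52/3)u + 40/3, which vanishes at u = -2/3 and u = 5.
Evaluating at the critical points and endpoints: P(-2) = 41/3,  P(-2/3) = -781/81,  P(5) = 335/3,  P(6) = 99.
Hence the absolute maximum is 335/3 at u = 5.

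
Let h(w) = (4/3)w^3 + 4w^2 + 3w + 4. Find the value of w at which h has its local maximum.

h'(w) = 4w^2 + 8w + 3. Setting h'(w) = 0 gives w ∈ {-3/2, -1/2}.
Since h''(w) = 8w + 8, we get h''(-3/2) = -4 < 0 ⇒ local maximum; h''(-1/2) = 4 > 0 ⇒ local minimum.
So the local maximum value is h(-3/2) = 4.

-3/2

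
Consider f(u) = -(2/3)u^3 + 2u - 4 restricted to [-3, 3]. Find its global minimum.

-16

f'(u) = -2u^2 + 2, which vanishes at u = -1 and u = 1.
Evaluating at the critical points and endpoints: f(-3) = 8, f(-1) = -16/3, f(1) = -8/3, f(3) = -16.
The minimum over the interval is -16, attained at u = 3.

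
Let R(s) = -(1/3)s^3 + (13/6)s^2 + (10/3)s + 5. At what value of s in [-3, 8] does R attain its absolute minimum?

8

The derivative is -s^2 + (13/3)s + 10/3, which vanishes at s = -2/3 and s = 5.
Candidates: R(-3) = 47/2, R(-2/3) = 311/81, R(5) = 205/6, R(8) = -1/3.
So the minimum is R(8) = -1/3.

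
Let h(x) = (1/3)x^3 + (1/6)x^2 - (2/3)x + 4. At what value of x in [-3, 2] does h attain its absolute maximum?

Differentiating, h'(x) = x^2 + (1/3)x - 2/3; which vanishes at x = -1 and x = 2/3.
Compare values at every candidate in [-3, 2]: h(-3) = -3/2, h(-1) = 9/2, h(2/3) = 302/81, h(2) = 6.
Hence the absolute maximum is 6 at x = 2.

2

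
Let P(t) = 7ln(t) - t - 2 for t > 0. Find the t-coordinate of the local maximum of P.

P'(t) = 7/t − 1 = 0 gives t = 7.
P''(t) = -7/t², which is negative for t > 0, so this is a local maximum.
P(7) = 7·ln(7) - 7 - 2 ≈ 4.6214.

7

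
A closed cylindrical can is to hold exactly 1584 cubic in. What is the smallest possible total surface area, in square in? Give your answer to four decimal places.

752.2312

With radius r and height h, πr²h = 1584 so h = 1584/(πr²), and S(r) = 2πr² + 2πrh = 2πr² + 2·1584/r.
S'(r) = 4πr − 2·1584/r² = 0 ⇒ r³ = 1584/(2π), so r ≈ 6.3172 and h = 2r ≈ 12.6344.
S''(r) = 4π + 4·1584/r³ > 0, so this is the minimum; S ≈ 752.2312.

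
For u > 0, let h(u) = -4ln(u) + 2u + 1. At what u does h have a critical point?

h'(u) = -4/u + 2 = 0 gives u = 2.
h''(u) = 4/u², which is positive for u > 0, so this is a local minimum.
h(2) = -4·ln(2) + 4 + 1 ≈ 2.2274.

2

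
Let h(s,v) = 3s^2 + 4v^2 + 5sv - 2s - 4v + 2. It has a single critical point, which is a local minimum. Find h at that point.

∂h/∂s = 6s + 5v - 2 = 0 and ∂h/∂v = 5s + 8v - 4 = 0, so (s, v) = (-4/23, 14/23).
The Hessian has h_{ss} = 6, h_{vv} = 8, h_{sv} = 5, giving D = 23 > 0 with h_{ss} > 0, so the point is a local minimum.
h(-4/23, 14/23) = 22/23.

22/23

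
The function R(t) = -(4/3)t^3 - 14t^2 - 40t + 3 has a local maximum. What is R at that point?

Critical points: R'(t) = -4t^2 - 28t - 40 vanishes at t = -5, -2.
R''(t) = -8t - 28. R''(-5) = 12 > 0 ⇒ local minimum; R''(-2) = -12 < 0 ⇒ local maximum.
The local maximum is R(-2) = 113/3.

113/3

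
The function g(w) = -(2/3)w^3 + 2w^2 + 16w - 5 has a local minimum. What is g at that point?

g'(w) = -2w^2 + 4w + 16. Setting g'(w) = 0 gives w ∈ {-2, 4}.
Since g''(w) = -4w + 4, we get g''(-2) = 12 > 0 ⇒ local minimum; g''(4) = -12 < 0 ⇒ local maximum.
The local minimum is g(-2) = -71/3.

-71/3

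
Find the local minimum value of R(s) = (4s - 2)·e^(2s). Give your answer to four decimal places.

-2.0000

Differentiating with the product rule gives R'(s) = (8s)·e^(2s). Since e^(2s) > 0, the only critical point is s = 0.
R''(0) has the same sign as 8 > 0, so this is a local minimum.
R(0) = (-2)·e^(0) ≈ -2.0000.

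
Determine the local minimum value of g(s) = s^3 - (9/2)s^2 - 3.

-33/2

g'(s) = 3s^2 - 9s. Setting g'(s) = 0 gives s ∈ {0, 3}.
Second-derivative test with g''(s) = 6s - 9: g''(0) = -9 < 0 ⇒ local maximum; g''(3) = 9 > 0 ⇒ local minimum.
Thus g has its local minimum at s = 3, with value -33/2.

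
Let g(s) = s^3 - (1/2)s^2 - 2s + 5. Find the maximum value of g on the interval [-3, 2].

The derivative is 3s^2 - s - 2, which vanishes at s = -2/3 and s = 1.
Candidates: g(-3) = -41/2; g(-2/3) = 157/27; g(1) = 7/2; g(2) = 7.
Hence the absolute maximum is 7 at s = 2.

7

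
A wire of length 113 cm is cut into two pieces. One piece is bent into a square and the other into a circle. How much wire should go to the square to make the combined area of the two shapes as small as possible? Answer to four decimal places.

63.2912

Let x be the length used for the square. Square side x/4; circle radius (113−x)/(2π).
A(x) = (x/4)² + π·((113−x)/(2π))² = x²/16 + (113−x)²/(4π) for 0 ≤ x ≤ 113. A'(x) = x/8 − (113−x)/(2π) = 0 gives x = 4·113/(π+4) ≈ 63.2912.
A'' = 1/8 + 1/(2π) > 0, so this gives the minimum combined area; x ≈ 63.2912 cm to the square.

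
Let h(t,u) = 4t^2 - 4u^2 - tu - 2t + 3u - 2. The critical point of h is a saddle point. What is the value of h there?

-116/65

∂h/∂t = 8t - u - 2 = 0 and ∂h/∂u = -t - 8u + 3 = 0, so (t, u) = (19/65, 22/65).
The Hessian has h_{tt} = 8, h_{uu} = -8, h_{tu} = -1, giving D = -65 < 0, so the point is a saddle point.
h(19/65, 22/65) = -116/65.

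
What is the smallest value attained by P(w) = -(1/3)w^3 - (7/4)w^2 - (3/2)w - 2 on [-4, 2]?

Differentiating, P'(w) = -w^2 - (7/2)w - 3/2; which vanishes at w = -3 and w = -1/2.
Compare values at every candidate in [-4, 2]: P(-4) = -8/3,  P(-3) = -17/4,  P(-1/2) = -79/48,  P(2) = -44/3.
Hence the absolute minimum is -44/3 at w = 2.

-44/3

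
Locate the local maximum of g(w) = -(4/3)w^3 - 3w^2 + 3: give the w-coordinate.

g'(w) = -4w^2 - 6w. Setting g'(w) = 0 gives w ∈ {-3/2, 0}.
Second-derivative test with g''(w) = -8w - 6: g''(-3/2) = 6 > 0 ⇒ local minimum; g''(0) = -6 < 0 ⇒ local maximum.
So the local maximum value is g(0) = 3.

0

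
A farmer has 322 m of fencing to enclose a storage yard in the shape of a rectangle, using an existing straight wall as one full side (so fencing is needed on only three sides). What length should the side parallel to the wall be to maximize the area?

Let the sides perpendicular to the wall have length x and the parallel side y, so 2x + y = 322 and the area is A = xy = x(322 − 2x).
A'(x) = 322 − 4x = 0 gives x = 161/2, and A''(x) = −4 < 0 confirms a maximum.
Then y = 322 − 2·161/2 = 161 and A = 25921/2.

161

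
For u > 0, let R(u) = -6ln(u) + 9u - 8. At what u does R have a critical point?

2/3

R'(u) = -6/u + 9 = 0 gives u = 2/3.
R''(u) = 6/u², which is positive for u > 0, so this is a local minimum.
R(2/3) = -6·ln(2/3) + 6 - 8 ≈ 0.4328.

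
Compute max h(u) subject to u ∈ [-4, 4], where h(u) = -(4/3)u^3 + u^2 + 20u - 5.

365/12

Differentiating, h'(u) = -4u^2 + 2u + 20; which vanishes at u = -2 and u = 5/2.
Candidates: h(-4) = 49/3; h(-2) = -91/3; h(5/2) = 365/12; h(4) = 17/3.
So the maximum is h(5/2) = 365/12.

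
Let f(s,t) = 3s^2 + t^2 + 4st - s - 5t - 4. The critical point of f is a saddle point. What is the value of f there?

∂f/∂s = 6s + 4t - 1 = 0 and ∂f/∂t = 4s + 2t - 5 = 0, so (s, t) = (9/2, -13/2).
The Hessian has f_{ss} = 6, f_{tt} = 2, f_{st} = 4, giving D = -4 < 0, so the point is a saddle point.
f(9/2, -13/2) = 10.

10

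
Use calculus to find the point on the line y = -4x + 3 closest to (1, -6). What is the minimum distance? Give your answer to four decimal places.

Minimize D(x)^2 = (x - 1)^2 + (-4x + 9)^2.
d/dx[D^2] = 2(x - 1) + 2·(-4)·(-4x + 9) = 0 ⇒ x = 37/17.
Then y = -97/17 and the distance is √(25/17) ≈ 1.2127.

1.2127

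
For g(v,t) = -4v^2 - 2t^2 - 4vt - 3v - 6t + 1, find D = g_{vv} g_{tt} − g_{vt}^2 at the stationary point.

16

∂g/∂v = -8v - 4t - 3 = 0 and ∂g/∂t = -4v - 4t - 6 = 0, so (v, t) = (3/4, -9/4).
The Hessian has g_{vv} = -8, g_{tt} = -4, g_{vt} = -4, giving D = 16 > 0 with g_{vv} < 0, so the point is a local maximum.
D = (-8)·(-4) − (-4)^2 = 16.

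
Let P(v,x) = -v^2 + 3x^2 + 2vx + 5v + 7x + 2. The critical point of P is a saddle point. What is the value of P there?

∂P/∂v = -2v + 2x + 5 = 0 and ∂P/∂x = 2v + 6x + 7 = 0, so (v, x) = (1, -3/2).
The Hessian has P_{vv} = -2, P_{xx} = 6, P_{vx} = 2, giving D = -16 < 0, so the point is a saddle point.
P(1, -3/2) = -3/4.

-3/4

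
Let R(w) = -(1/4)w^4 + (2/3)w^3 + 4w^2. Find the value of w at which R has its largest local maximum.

4

Critical points: R'(w) = -w^3 + 2w^2 + 8w vanishes at w = -2, 0, 4.
Since R''(w) = -3w^2 + 4w + 8, we get R''(-2) = -12 < 0 ⇒ local maximum; R''(0) = 8 > 0 ⇒ local minimum; R''(4) = -24 < 0 ⇒ local maximum.
The largest local maximum is R(4) = 128/3.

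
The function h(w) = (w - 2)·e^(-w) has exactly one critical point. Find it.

h'(w) = 1·e^(-w) + (w - 2)·(-1)·e^(-w) = (-w + 3)·e^(-w). Since e^(-w) > 0, the only critical point is w = 3.
h''(3) has the same sign as -1 < 0, so this is a local maximum.
h(3) = (1)·e^(-3) ≈ 0.0498.

3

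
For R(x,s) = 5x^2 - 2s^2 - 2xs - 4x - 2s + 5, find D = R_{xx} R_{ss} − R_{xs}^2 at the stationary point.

-44

∂R/∂x = 10x - 2s - 4 = 0 and ∂R/∂s = -2x - 4s - 2 = 0, so (x, s) = (3/11, -7/11).
The Hessian has R_{xx} = 10, R_{ss} = -4, R_{xs} = -2, giving D = -44 < 0, so the point is a saddle point.
D = (10)·(-4) − (-2)^2 = -44.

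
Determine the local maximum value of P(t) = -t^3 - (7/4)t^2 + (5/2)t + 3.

P'(t) = -3t^2 - (7/2)t + 5/2 = 0 at t = -5/3, 1/2.
Since P''(t) = -6t - 7/2, we get P''(-5/3) = 13/2 > 0 ⇒ local minimum; P''(1/2) = -13/2 < 0 ⇒ local maximum.
So the local maximum value is P(1/2) = 59/16.

59/16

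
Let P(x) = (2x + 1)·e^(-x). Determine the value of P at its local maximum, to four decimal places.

1.2131

By the product rule, P'(x) = (-2x + 1)·e^(-x). Since e^(-x) > 0, the only critical point is x = 1/2.
P''(1/2) has the same sign as -2 < 0, so this is a local maximum.
P(1/2) = (2)·e^(-1/2) ≈ 1.2131.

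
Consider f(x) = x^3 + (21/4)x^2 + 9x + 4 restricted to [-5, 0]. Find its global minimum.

Differentiating, f'(x) = 3x^2 + (21/2)x + 9; which vanishes at x = -2 and x = -3/2.
Candidates: f(-5) = -139/4, f(-2) = -1, f(-3/2) = -17/16, f(0) = 4.
The minimum over the interval is -139/4, attained at x = -5.

-139/4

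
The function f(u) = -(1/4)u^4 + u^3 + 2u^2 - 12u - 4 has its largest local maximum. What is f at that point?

16

Critical points: f'(u) = -u^3 + 3u^2 + 4u - 12 vanishes at u = -2, 2, 3.
Second-derivative test with f''(u) = -3u^2 + 6u + 4: f''(-2) = -20 < 0 ⇒ local maximum; f''(2) = 4 > 0 ⇒ local minimum; f''(3) = -5 < 0 ⇒ local maximum.
So the largest local maximum value is f(-2) = 16.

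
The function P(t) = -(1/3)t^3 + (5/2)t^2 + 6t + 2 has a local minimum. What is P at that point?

-7/6

P'(t) = -t^2 + 5t + 6. Setting P'(t) = 0 gives t ∈ {-1, 6}.
P''(t) = -2t + 5. P''(-1) = 7 > 0 ⇒ local minimum; P''(6) = -7 < 0 ⇒ local maximum.
So the local minimum value is P(-1) = -7/6.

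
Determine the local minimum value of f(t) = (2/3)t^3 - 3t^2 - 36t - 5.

-185

f'(t) = 2t^2 - 6t - 36. Setting f'(t) = 0 gives t ∈ {-3, 6}.
Second-derivative test with f''(t) = 4t - 6: f''(-3) = -18 < 0 ⇒ local maximum; f''(6) = 18 > 0 ⇒ local minimum.
So the local minimum value is f(6) = -185.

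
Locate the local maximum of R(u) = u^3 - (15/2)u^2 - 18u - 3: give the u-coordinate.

-1

R'(u) = 3u^2 - 15u - 18. Setting R'(u) = 0 gives u ∈ {-1, 6}.
R''(u) = 6u - 15. R''(-1) = -21 < 0 ⇒ local maximum; R''(6) = 21 > 0 ⇒ local minimum.
So the local maximum value is R(-1) = 13/2.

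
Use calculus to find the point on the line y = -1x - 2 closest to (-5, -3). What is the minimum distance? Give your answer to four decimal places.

4.2426

Minimize D(x)^2 = (x + 5)^2 + (-x + 1)^2.
d/dx[D^2] = 2(x + 5) + 2·(-1)·(-x + 1) = 0 ⇒ x = -2.
Then y = 0 and the distance is √(18) ≈ 4.2426.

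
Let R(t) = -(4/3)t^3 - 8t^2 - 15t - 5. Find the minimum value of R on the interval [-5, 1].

-88/3

R'(t) = -4t^2 - 16t - 15, which vanishes at t = -5/2 and t = -3/2.
Evaluating at the critical points and endpoints: R(-5) = 110/3,  R(-5/2) = 10/3,  R(-3/2) = 4,  R(1) = -88/3.
The minimum over the interval is -88/3, attained at t = 1.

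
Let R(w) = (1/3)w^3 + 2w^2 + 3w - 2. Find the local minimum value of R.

R'(w) = w^2 + 4w + 3 = 0 at w = -3, -1.
Since R''(w) = 2w + 4, we get R''(-3) = -2 < 0 ⇒ local maximum; R''(-1) = 2 > 0 ⇒ local minimum.
The local minimum is R(-1) = -10/3.

-10/3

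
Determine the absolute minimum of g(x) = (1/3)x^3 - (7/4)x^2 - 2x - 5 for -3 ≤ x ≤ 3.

g'(x) = x^2 - (7/2)x - 2, whose only zero in [-3, 3] is x = -1/2.
Compare values at every candidate in [-3, 3]: g(-3) = -95/4; g(-1/2) = -215/48; g(3) = -71/4.
Hence the absolute minimum is -95/4 at x = -3.

-95/4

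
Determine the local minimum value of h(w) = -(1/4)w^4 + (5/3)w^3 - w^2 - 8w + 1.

h'(w) = -w^3 + 5w^2 - 2w - 8 = 0 at w = -1, 2, 4.
Since h''(w) = -3w^2 + 10w - 2, we get h''(-1) = -15 < 0 ⇒ local maximum; h''(2) = 6 > 0 ⇒ local minimum; h''(4) = -10 < 0 ⇒ local maximum.
The local minimum is h(2) = -29/3.

-29/3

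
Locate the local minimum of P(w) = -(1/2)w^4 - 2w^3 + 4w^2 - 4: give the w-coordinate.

0

P'(w) = -2w^3 - 6w^2 + 8w = 0 at w = -4, 0, 1.
P''(w) = -6w^2 - 12w + 8. P''(-4) = -40 < 0 ⇒ local maximum; P''(0) = 8 > 0 ⇒ local minimum; P''(1) = -10 < 0 ⇒ local maximum.
Thus P has its local minimum at w = 0, with value -4.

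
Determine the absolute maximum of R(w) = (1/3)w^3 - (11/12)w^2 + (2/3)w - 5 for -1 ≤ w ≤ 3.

-9/4

The derivative is w^2 - (11/6)w + 2/3, which vanishes at w = 1/2 and w = 4/3.
Candidates: R(-1) = -83/12; R(1/2) = -233/48; R(4/3) = -401/81; R(3) = -9/4.
The maximum over the interval is -9/4, attained at w = 3.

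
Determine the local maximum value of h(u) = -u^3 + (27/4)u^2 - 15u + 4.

h'(u) = -3u^2 + (27/2)u - 15 = 0 at u = 2, 5/2.
h''(u) = -6u + 27/2. h''(2) = 3/2 > 0 ⇒ local minimum; h''(5/2) = -3/2 < 0 ⇒ local maximum.
The local maximum is h(5/2) = -111/16.

-111/16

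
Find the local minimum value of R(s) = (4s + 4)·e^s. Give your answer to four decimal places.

-0.5413

Differentiating with the product rule gives R'(s) = (4s + 8)·e^s. Since e^s > 0, the only critical point is s = -2.
R''(-2) has the same sign as 4 > 0, so this is a local minimum.
R(-2) = (-4)·e^(-2) ≈ -0.5413.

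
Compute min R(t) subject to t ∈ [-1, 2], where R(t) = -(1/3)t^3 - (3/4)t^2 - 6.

R'(t) = -t^2 - (3/2)t, whose only zero in [-1, 2] is t = 0.
Evaluating at the critical points and endpoints: R(-1) = -77/12; R(0) = -6; R(2) = -35/3.
So the minimum is R(2) = -35/3.

-35/3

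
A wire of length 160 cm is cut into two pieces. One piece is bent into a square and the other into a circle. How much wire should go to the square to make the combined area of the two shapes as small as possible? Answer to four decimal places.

89.6159

Let x be the length used for the square. Square side x/4; circle radius (160−x)/(2π).
A(x) = (x/4)² + π·((160−x)/(2π))² = x²/16 + (160−x)²/(4π) for 0 ≤ x ≤ 160. A'(x) = x/8 − (160−x)/(2π) = 0 gives x = 4·160/(π+4) ≈ 89.6159.
A'' = 1/8 + 1/(2π) > 0, so this gives the minimum combined area; x ≈ 89.6159 cm to the square.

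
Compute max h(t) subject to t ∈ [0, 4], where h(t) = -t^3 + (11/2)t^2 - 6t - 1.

7/2

h'(t) = -3t^2 + 11t - 6, which vanishes at t = 2/3 and t = 3.
Candidates: h(0) = -1, h(2/3) = -77/27, h(3) = 7/2, h(4) = -1.
The maximum over the interval is 7/2, attained at t = 3.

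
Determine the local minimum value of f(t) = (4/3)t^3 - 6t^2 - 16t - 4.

f'(t) = 4t^2 - 12t - 16 = 0 at t = -1, 4.
Second-derivative test with f''(t) = 8t - 12: f''(-1) = -20 < 0 ⇒ local maximum; f''(4) = 20 > 0 ⇒ local minimum.
Thus f has its local minimum at t = 4, with value -236/3.

-236/3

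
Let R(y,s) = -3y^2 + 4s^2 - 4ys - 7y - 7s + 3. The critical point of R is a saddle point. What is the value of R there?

437/64

∂R/∂y = -6y - 4s - 7 = 0 and ∂R/∂s = -4y + 8s - 7 = 0, so (y, s) = (-21/16, 7/32).
The Hessian has R_{yy} = -6, R_{ss} = 8, R_{ys} = -4, giving D = -64 < 0, so the point is a saddle point.
R(-21/16, 7/32) = 437/64.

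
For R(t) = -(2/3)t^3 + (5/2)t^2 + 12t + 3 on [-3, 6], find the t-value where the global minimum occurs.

-3/2

R'(t) = -2t^2 + 5t + 12, which vanishes at t = -3/2 and t = 4.
Evaluating at the critical points and endpoints: R(-3) = 15/2, R(-3/2) = -57/8, R(4) = 145/3, R(6) = 21.
So the minimum is R(-3/2) = -57/8.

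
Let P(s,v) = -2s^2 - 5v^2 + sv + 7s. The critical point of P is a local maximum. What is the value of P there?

245/39

∂P/∂s = -4s + v + 7 = 0 and ∂P/∂v = s - 10v = 0, so (s, v) = (70/39, 7/39).
The Hessian has P_{ss} = -4, P_{vv} = -10, P_{sv} = 1, giving D = 39 > 0 with P_{ss} < 0, so the point is a local maximum.
P(70/39, 7/39) = 245/39.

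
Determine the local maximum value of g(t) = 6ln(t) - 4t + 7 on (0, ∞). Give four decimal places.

3.4328

g'(t) = 6/t − 4 = 0 gives t = 3/2.
g''(t) = -6/t², which is negative for t > 0, so this is a local maximum.
g(3/2) = 6·ln(3/2) - 6 + 7 ≈ 3.4328.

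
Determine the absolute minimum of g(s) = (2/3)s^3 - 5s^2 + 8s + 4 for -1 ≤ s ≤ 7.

-29/3

g'(s) = 2s^2 - 10s + 8, which vanishes at s = 1 and s = 4.
Evaluating at the critical points and endpoints: g(-1) = -29/3; g(1) = 23/3; g(4) = -4/3; g(7) = 131/3.
So the minimum is g(-1) = -29/3.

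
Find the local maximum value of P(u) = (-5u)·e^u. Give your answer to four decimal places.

P'(u) = (-5)·e^u + (-5u)·1·e^u = (-5u - 5)·e^u. Since e^u > 0, the only critical point is u = -1.
P''(-1) has the same sign as -5 < 0, so this is a local maximum.
P(-1) = (5)·e^(-1) ≈ 1.8394.

1.8394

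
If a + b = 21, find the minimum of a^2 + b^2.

441/2

With a + b = 21, a^2 + b^2 = a^2 + (21 − a)^2.
The derivative 2a − 2(21 − a) = 4a − 42 vanishes at a = 21/2; second derivative 4 > 0, a minimum.
The minimum is 2·(21/2)^2 = 441/2.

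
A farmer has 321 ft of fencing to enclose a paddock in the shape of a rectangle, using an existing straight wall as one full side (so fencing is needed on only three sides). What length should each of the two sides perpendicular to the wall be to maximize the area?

321/4

Let the sides perpendicular to the wall have length x and the parallel side y, so 2x + y = 321 and the area is A = xy = x(321 − 2x).
A'(x) = 321 − 4x = 0 gives x = 321/4, and A''(x) = −4 < 0 confirms a maximum.
Then y = 321 − 2·321/4 = 321/2 and A = 103041/8.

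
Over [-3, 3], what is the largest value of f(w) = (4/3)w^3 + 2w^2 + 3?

57

f'(w) = 4w^2 + 4w, which vanishes at w = -1 and w = 0.
Compare values at every candidate in [-3, 3]: f(-3) = -15; f(-1) = 11/3; f(0) = 3; f(3) = 57.
So the maximum is f(3) = 57.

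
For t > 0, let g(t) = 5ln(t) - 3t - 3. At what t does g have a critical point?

g'(t) = 5/t − 3 = 0 gives t = 5/3.
g''(t) = -5/t², which is negative for t > 0, so this is a local maximum.
g(5/3) = 5·ln(5/3) - 5 - 3 ≈ -5.4459.

5/3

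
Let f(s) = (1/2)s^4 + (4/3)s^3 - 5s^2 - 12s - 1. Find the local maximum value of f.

Critical points: f'(s) = 2s^3 + 4s^2 - 10s - 12 vanishes at s = -3, -1, 2.
Since f''(s) = 6s^2 + 8s - 10, we get f''(-3) = 20 > 0 ⇒ local minimum; f''(-1) = -12 < 0 ⇒ local maximum; f''(2) = 30 > 0 ⇒ local minimum.
The local maximum is f(-1) = 31/6.

31/6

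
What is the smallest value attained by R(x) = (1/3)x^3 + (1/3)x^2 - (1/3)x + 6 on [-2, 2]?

16/3

Differentiating, R'(x) = x^2 + (2/3)x - 1/3; which vanishes at x = -1 and x = 1/3.
Candidates: R(-2) = 16/3; R(-1) = 19/3; R(1/3) = 481/81; R(2) = 28/3.
Hence the absolute minimum is 16/3 at x = -2.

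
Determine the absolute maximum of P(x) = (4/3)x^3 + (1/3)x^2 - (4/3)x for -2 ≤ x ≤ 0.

52/81

The derivative is 4x^2 + (2/3)x - 4/3, whose only zero in [-2, 0] is x = -2/3.
Candidates: P(-2) = -20/3; P(-2/3) = 52/81; P(0) = 0.
So the maximum is P(-2/3) = 52/81.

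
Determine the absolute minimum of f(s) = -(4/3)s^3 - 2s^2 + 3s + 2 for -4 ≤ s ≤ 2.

The derivative is -4s^2 - 4s + 3, which vanishes at s = -3/2 and s = 1/2.
Compare values at every candidate in [-4, 2]: f(-4) = 130/3, f(-3/2) = -5/2, f(1/2) = 17/6, f(2) = -32/3.
Hence the absolute minimum is -32/3 at s = 2.

-32/3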